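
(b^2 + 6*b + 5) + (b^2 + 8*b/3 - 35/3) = 2*b^2 + 26*b/3 - 20/3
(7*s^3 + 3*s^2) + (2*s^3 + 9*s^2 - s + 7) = 9*s^3 + 12*s^2 - s + 7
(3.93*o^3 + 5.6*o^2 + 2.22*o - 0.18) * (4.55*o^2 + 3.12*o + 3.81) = 17.8815*o^5 + 37.7416*o^4 + 42.5463*o^3 + 27.4434*o^2 + 7.8966*o - 0.6858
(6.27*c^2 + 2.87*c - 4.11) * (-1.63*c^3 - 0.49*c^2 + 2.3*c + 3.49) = -10.2201*c^5 - 7.7504*c^4 + 19.714*c^3 + 30.4972*c^2 + 0.563300000000002*c - 14.3439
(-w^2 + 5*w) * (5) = -5*w^2 + 25*w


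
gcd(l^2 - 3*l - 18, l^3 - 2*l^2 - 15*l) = l + 3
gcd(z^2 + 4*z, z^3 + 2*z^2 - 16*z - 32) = z + 4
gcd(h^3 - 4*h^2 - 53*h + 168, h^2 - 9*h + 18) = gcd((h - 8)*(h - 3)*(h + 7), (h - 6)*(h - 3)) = h - 3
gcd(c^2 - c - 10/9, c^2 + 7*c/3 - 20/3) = c - 5/3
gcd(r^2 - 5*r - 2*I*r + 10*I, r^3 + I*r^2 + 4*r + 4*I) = r - 2*I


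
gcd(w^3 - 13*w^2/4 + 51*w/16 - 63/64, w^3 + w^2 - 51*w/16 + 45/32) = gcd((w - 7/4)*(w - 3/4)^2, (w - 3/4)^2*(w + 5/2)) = w^2 - 3*w/2 + 9/16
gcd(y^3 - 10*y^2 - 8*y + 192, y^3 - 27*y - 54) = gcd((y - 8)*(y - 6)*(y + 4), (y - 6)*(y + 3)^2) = y - 6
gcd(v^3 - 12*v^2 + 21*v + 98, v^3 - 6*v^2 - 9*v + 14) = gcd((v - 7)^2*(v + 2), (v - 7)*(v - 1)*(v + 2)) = v^2 - 5*v - 14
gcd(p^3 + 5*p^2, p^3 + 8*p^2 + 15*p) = p^2 + 5*p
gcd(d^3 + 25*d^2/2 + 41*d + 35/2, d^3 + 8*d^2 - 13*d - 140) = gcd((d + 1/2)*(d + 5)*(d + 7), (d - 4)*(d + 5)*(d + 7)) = d^2 + 12*d + 35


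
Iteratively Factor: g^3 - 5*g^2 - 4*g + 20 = (g + 2)*(g^2 - 7*g + 10) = (g - 5)*(g + 2)*(g - 2)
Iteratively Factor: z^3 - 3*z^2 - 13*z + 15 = (z - 5)*(z^2 + 2*z - 3) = (z - 5)*(z + 3)*(z - 1)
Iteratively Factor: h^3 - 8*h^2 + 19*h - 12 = (h - 3)*(h^2 - 5*h + 4) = (h - 4)*(h - 3)*(h - 1)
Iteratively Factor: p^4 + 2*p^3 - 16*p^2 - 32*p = (p - 4)*(p^3 + 6*p^2 + 8*p) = p*(p - 4)*(p^2 + 6*p + 8) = p*(p - 4)*(p + 2)*(p + 4)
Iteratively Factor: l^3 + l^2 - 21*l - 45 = (l - 5)*(l^2 + 6*l + 9) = (l - 5)*(l + 3)*(l + 3)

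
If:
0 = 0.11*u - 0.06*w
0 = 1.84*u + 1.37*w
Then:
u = 0.00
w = 0.00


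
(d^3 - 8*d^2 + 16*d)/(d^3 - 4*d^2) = (d - 4)/d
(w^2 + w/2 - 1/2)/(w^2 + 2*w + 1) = (w - 1/2)/(w + 1)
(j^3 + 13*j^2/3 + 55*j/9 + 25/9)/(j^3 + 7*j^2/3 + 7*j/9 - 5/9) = (3*j + 5)/(3*j - 1)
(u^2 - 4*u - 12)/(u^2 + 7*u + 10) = (u - 6)/(u + 5)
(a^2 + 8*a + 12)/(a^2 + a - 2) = (a + 6)/(a - 1)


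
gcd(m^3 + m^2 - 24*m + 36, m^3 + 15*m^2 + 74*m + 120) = m + 6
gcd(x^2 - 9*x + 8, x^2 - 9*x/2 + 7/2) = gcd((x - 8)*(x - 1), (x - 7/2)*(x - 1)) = x - 1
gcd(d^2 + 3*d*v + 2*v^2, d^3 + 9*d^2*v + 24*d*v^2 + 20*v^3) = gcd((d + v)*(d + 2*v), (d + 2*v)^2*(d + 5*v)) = d + 2*v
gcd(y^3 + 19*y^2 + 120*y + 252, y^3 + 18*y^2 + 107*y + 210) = y^2 + 13*y + 42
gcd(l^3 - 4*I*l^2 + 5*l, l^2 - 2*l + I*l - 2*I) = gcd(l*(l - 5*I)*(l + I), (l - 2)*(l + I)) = l + I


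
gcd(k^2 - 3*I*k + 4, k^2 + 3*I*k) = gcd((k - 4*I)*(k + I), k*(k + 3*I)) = 1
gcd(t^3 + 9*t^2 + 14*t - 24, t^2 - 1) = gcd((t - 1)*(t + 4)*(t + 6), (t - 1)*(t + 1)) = t - 1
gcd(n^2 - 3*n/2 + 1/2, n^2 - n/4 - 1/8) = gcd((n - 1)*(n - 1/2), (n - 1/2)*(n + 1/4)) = n - 1/2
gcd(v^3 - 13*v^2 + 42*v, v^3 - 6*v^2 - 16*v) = v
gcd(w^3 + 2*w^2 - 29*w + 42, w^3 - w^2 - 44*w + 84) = w^2 + 5*w - 14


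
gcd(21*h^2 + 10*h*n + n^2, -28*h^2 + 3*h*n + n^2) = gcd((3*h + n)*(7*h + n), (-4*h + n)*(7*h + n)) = 7*h + n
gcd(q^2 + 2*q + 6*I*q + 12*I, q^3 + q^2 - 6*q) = 1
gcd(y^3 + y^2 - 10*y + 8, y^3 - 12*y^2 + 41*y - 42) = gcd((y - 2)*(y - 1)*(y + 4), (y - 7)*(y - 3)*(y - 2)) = y - 2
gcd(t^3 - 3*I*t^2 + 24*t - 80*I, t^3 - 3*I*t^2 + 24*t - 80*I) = t^3 - 3*I*t^2 + 24*t - 80*I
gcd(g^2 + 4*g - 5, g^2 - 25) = g + 5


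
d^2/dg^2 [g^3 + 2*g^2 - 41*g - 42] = 6*g + 4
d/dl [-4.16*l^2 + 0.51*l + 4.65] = 0.51 - 8.32*l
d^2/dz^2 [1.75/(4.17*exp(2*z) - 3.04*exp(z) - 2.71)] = ((5.32 - 29.19*exp(z))*(-4.17*exp(2*z) + 3.04*exp(z) + 2.71) - 1.75*(8.34*exp(z) - 3.04)*(16.68*exp(z) - 6.08)*exp(z))*exp(z)/(-4.17*exp(2*z) + 3.04*exp(z) + 2.71)^3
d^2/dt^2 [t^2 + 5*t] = 2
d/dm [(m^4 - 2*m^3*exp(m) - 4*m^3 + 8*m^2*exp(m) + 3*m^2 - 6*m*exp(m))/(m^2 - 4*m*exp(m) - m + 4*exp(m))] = (2*m^3*exp(m) + 2*m^3 - 20*m^2*exp(m) - 3*m^2 + 16*m*exp(2*m) + 24*m*exp(m) - 24*exp(2*m))/(m^2 - 8*m*exp(m) + 16*exp(2*m))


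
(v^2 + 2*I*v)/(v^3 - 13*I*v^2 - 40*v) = (v + 2*I)/(v^2 - 13*I*v - 40)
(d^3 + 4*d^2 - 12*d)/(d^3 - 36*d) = (d - 2)/(d - 6)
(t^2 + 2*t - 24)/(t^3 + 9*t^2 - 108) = (t - 4)/(t^2 + 3*t - 18)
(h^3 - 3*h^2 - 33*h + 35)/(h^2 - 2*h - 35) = h - 1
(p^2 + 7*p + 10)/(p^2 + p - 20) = (p + 2)/(p - 4)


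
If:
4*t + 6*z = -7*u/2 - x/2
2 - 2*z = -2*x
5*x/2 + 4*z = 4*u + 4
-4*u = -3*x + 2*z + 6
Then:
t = 129/44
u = -26/11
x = -16/11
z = -5/11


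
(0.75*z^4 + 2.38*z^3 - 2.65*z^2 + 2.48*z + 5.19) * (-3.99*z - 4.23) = -2.9925*z^5 - 12.6687*z^4 + 0.5061*z^3 + 1.3143*z^2 - 31.1985*z - 21.9537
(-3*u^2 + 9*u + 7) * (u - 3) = -3*u^3 + 18*u^2 - 20*u - 21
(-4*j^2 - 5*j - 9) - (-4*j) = -4*j^2 - j - 9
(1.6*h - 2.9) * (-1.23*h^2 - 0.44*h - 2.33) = -1.968*h^3 + 2.863*h^2 - 2.452*h + 6.757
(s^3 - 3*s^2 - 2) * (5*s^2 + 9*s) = 5*s^5 - 6*s^4 - 27*s^3 - 10*s^2 - 18*s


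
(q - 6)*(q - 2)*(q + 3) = q^3 - 5*q^2 - 12*q + 36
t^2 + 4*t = t*(t + 4)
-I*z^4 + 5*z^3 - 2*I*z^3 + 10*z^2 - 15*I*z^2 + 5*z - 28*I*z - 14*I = (z + 1)*(z - 2*I)*(z + 7*I)*(-I*z - I)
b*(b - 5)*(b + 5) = b^3 - 25*b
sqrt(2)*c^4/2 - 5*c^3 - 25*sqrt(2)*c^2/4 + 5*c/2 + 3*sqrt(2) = (c - 6*sqrt(2))*(c - sqrt(2)/2)*(c + sqrt(2))*(sqrt(2)*c/2 + 1/2)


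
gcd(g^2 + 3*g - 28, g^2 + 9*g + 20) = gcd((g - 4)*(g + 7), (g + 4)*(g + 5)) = 1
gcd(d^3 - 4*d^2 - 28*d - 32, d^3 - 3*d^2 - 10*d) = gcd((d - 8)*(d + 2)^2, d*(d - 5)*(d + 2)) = d + 2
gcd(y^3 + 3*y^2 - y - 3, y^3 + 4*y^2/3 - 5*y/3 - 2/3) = y - 1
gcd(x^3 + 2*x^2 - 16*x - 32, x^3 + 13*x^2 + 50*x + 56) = x^2 + 6*x + 8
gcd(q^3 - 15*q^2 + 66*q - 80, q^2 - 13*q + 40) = q^2 - 13*q + 40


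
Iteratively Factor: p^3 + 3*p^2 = (p + 3)*(p^2) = p*(p + 3)*(p)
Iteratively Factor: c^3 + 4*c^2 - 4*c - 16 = (c + 4)*(c^2 - 4) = (c - 2)*(c + 4)*(c + 2)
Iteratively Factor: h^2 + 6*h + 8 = (h + 4)*(h + 2)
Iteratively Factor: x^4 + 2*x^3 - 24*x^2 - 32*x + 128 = (x + 4)*(x^3 - 2*x^2 - 16*x + 32) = (x - 2)*(x + 4)*(x^2 - 16) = (x - 4)*(x - 2)*(x + 4)*(x + 4)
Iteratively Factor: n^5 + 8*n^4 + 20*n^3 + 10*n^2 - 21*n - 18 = (n - 1)*(n^4 + 9*n^3 + 29*n^2 + 39*n + 18) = (n - 1)*(n + 1)*(n^3 + 8*n^2 + 21*n + 18) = (n - 1)*(n + 1)*(n + 3)*(n^2 + 5*n + 6) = (n - 1)*(n + 1)*(n + 2)*(n + 3)*(n + 3)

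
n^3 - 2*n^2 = n^2*(n - 2)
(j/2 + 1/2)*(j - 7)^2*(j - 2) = j^4/2 - 15*j^3/2 + 61*j^2/2 - 21*j/2 - 49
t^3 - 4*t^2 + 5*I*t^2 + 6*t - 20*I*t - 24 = (t - 4)*(t - I)*(t + 6*I)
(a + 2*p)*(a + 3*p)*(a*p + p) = a^3*p + 5*a^2*p^2 + a^2*p + 6*a*p^3 + 5*a*p^2 + 6*p^3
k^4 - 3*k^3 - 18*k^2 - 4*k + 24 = (k - 6)*(k - 1)*(k + 2)^2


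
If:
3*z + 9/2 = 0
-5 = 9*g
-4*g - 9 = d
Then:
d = -61/9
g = -5/9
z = -3/2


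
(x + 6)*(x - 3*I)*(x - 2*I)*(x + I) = x^4 + 6*x^3 - 4*I*x^3 - x^2 - 24*I*x^2 - 6*x - 6*I*x - 36*I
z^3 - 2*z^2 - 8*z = z*(z - 4)*(z + 2)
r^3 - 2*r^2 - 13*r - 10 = (r - 5)*(r + 1)*(r + 2)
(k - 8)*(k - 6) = k^2 - 14*k + 48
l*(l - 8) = l^2 - 8*l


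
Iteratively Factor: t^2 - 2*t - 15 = (t - 5)*(t + 3)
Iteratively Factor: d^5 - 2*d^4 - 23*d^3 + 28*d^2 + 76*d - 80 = (d - 1)*(d^4 - d^3 - 24*d^2 + 4*d + 80) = (d - 1)*(d + 4)*(d^3 - 5*d^2 - 4*d + 20) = (d - 5)*(d - 1)*(d + 4)*(d^2 - 4) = (d - 5)*(d - 2)*(d - 1)*(d + 4)*(d + 2)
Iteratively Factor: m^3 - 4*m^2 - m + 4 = (m + 1)*(m^2 - 5*m + 4) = (m - 1)*(m + 1)*(m - 4)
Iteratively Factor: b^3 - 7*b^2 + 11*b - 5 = (b - 5)*(b^2 - 2*b + 1) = (b - 5)*(b - 1)*(b - 1)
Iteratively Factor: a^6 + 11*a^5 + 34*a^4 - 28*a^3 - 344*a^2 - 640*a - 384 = (a + 4)*(a^5 + 7*a^4 + 6*a^3 - 52*a^2 - 136*a - 96) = (a + 2)*(a + 4)*(a^4 + 5*a^3 - 4*a^2 - 44*a - 48) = (a + 2)^2*(a + 4)*(a^3 + 3*a^2 - 10*a - 24) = (a + 2)^2*(a + 4)^2*(a^2 - a - 6) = (a - 3)*(a + 2)^2*(a + 4)^2*(a + 2)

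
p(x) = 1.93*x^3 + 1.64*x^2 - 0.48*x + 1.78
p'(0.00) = -0.48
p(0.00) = 1.78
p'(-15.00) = 1253.07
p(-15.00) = -6135.77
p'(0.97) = 8.15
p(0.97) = 4.62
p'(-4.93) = 124.07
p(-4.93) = -187.25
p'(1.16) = 11.12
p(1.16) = 6.44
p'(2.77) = 53.03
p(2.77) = 54.05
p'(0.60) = 3.57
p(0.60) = 2.50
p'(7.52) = 351.61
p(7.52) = 911.66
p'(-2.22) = 20.77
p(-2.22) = -10.19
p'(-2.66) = 31.76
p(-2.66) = -21.66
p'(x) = 5.79*x^2 + 3.28*x - 0.48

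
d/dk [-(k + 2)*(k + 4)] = -2*k - 6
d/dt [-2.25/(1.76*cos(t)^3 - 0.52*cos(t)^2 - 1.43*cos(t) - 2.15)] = (-11.88*cos(t)^2 + 2.34*cos(t) + 3.2175)*sin(t)/(-1.76*cos(t)^3 + 0.52*cos(t)^2 + 1.43*cos(t) + 2.15)^2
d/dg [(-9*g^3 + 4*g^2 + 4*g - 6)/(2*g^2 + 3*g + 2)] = 2*(-9*g^4 - 27*g^3 - 25*g^2 + 20*g + 13)/(4*g^4 + 12*g^3 + 17*g^2 + 12*g + 4)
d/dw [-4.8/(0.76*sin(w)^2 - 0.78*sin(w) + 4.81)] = (7.296*sin(w) - 3.744)*cos(w)/(0.76*sin(w)^2 - 0.78*sin(w) + 4.81)^2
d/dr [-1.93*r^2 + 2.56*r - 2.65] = 2.56 - 3.86*r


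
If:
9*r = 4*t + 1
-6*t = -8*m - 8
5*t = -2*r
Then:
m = -109/106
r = 5/53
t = -2/53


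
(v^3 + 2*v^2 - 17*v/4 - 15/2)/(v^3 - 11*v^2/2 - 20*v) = (v^2 - v/2 - 3)/(v*(v - 8))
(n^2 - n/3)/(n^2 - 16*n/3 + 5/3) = n/(n - 5)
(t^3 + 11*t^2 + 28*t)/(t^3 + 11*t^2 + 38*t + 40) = t*(t + 7)/(t^2 + 7*t + 10)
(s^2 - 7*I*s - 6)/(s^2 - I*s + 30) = (s - I)/(s + 5*I)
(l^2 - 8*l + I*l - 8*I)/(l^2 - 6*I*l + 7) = (l - 8)/(l - 7*I)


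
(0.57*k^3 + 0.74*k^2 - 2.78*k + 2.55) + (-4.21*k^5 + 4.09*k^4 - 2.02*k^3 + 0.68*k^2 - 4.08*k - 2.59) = -4.21*k^5 + 4.09*k^4 - 1.45*k^3 + 1.42*k^2 - 6.86*k - 0.04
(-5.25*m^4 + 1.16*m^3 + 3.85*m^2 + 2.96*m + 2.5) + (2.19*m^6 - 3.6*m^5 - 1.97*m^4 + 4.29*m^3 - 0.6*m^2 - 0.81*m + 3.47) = 2.19*m^6 - 3.6*m^5 - 7.22*m^4 + 5.45*m^3 + 3.25*m^2 + 2.15*m + 5.97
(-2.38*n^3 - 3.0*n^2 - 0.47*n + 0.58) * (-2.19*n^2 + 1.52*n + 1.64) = 5.2122*n^5 + 2.9524*n^4 - 7.4339*n^3 - 6.9046*n^2 + 0.1108*n + 0.9512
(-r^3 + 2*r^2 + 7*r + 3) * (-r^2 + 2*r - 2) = r^5 - 4*r^4 - r^3 + 7*r^2 - 8*r - 6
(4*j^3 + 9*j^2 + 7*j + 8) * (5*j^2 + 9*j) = 20*j^5 + 81*j^4 + 116*j^3 + 103*j^2 + 72*j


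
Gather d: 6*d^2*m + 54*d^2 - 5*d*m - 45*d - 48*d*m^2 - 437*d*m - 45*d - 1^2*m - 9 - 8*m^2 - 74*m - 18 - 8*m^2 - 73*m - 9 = d^2*(6*m + 54) + d*(-48*m^2 - 442*m - 90) - 16*m^2 - 148*m - 36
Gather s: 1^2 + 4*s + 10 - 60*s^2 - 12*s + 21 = -60*s^2 - 8*s + 32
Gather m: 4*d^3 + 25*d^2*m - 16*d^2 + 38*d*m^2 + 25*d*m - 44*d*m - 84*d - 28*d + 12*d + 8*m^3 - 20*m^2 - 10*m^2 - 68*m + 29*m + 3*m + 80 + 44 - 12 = 4*d^3 - 16*d^2 - 100*d + 8*m^3 + m^2*(38*d - 30) + m*(25*d^2 - 19*d - 36) + 112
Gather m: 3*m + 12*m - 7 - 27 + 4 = 15*m - 30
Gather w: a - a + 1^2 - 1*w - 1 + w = 0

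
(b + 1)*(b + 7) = b^2 + 8*b + 7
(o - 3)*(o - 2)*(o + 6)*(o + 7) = o^4 + 8*o^3 - 17*o^2 - 132*o + 252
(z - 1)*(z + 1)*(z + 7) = z^3 + 7*z^2 - z - 7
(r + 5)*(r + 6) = r^2 + 11*r + 30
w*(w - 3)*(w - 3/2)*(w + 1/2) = w^4 - 4*w^3 + 9*w^2/4 + 9*w/4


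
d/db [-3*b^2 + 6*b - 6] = 6 - 6*b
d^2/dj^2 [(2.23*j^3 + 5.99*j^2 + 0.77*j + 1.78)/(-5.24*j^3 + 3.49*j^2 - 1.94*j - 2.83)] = (-410.504744*j^6 + 9.16161599999987*j^5 + 260.175432*j^4 + 1619.357704*j^3 - 530.057742*j^2 + 77.896428*j - 136.051182)/(143.877824*j^9 - 287.481072*j^8 + 351.274404*j^7 - 22.261189*j^6 - 180.471474*j^5 + 236.616045*j^4 + 18.236504*j^3 - 51.900219*j^2 + 46.611798*j + 22.665187)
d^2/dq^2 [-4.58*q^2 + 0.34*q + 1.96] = -9.16000000000000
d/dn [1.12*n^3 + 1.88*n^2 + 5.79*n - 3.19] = 3.36*n^2 + 3.76*n + 5.79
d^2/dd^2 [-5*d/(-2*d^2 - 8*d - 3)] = 20*(8*d*(d + 2)^2 - (3*d + 4)*(2*d^2 + 8*d + 3))/(2*d^2 + 8*d + 3)^3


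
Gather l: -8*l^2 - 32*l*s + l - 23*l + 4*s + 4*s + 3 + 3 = -8*l^2 + l*(-32*s - 22) + 8*s + 6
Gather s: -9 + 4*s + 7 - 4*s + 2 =0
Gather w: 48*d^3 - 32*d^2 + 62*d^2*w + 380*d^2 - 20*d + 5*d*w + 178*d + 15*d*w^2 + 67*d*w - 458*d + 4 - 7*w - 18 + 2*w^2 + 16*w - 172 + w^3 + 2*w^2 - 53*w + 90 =48*d^3 + 348*d^2 - 300*d + w^3 + w^2*(15*d + 4) + w*(62*d^2 + 72*d - 44) - 96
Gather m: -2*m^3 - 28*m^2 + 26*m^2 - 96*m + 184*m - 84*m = -2*m^3 - 2*m^2 + 4*m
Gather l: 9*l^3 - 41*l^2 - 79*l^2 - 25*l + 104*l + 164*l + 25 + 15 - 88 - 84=9*l^3 - 120*l^2 + 243*l - 132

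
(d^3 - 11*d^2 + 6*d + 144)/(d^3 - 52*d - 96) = (d^2 - 3*d - 18)/(d^2 + 8*d + 12)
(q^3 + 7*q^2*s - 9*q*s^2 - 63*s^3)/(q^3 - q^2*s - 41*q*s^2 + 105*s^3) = (q + 3*s)/(q - 5*s)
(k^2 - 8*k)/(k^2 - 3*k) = (k - 8)/(k - 3)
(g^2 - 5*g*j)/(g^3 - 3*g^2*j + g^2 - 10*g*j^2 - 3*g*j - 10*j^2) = g/(g^2 + 2*g*j + g + 2*j)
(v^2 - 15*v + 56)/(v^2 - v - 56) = (v - 7)/(v + 7)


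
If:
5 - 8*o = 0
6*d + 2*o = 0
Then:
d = -5/24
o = 5/8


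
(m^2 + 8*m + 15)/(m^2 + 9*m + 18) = (m + 5)/(m + 6)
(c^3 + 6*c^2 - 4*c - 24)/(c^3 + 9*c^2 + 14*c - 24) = (c^2 - 4)/(c^2 + 3*c - 4)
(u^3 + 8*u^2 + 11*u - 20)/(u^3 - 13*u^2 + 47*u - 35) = (u^2 + 9*u + 20)/(u^2 - 12*u + 35)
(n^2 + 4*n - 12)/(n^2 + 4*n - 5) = (n^2 + 4*n - 12)/(n^2 + 4*n - 5)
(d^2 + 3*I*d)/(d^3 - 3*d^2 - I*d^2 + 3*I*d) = (d + 3*I)/(d^2 - 3*d - I*d + 3*I)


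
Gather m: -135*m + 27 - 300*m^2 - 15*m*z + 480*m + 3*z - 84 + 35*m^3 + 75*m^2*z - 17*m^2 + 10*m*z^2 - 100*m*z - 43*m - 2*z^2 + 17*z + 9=35*m^3 + m^2*(75*z - 317) + m*(10*z^2 - 115*z + 302) - 2*z^2 + 20*z - 48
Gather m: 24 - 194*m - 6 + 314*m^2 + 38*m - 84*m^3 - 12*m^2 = -84*m^3 + 302*m^2 - 156*m + 18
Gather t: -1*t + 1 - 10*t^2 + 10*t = -10*t^2 + 9*t + 1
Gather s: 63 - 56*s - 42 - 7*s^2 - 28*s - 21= -7*s^2 - 84*s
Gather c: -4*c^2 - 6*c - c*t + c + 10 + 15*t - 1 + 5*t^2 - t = -4*c^2 + c*(-t - 5) + 5*t^2 + 14*t + 9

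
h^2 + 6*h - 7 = (h - 1)*(h + 7)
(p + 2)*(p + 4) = p^2 + 6*p + 8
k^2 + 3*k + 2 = (k + 1)*(k + 2)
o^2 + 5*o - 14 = (o - 2)*(o + 7)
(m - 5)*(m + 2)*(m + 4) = m^3 + m^2 - 22*m - 40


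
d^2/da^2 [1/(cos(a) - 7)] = (sin(a)^2 - 7*cos(a) + 1)/(cos(a) - 7)^3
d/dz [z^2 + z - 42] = 2*z + 1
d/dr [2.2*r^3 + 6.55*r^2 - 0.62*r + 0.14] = 6.6*r^2 + 13.1*r - 0.62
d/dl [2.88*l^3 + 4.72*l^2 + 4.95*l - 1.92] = 8.64*l^2 + 9.44*l + 4.95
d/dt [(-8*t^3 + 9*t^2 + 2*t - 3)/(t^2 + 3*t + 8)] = (-8*t^4 - 48*t^3 - 167*t^2 + 150*t + 25)/(t^4 + 6*t^3 + 25*t^2 + 48*t + 64)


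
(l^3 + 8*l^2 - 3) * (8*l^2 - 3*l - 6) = 8*l^5 + 61*l^4 - 30*l^3 - 72*l^2 + 9*l + 18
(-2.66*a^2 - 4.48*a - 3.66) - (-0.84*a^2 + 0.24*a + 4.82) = -1.82*a^2 - 4.72*a - 8.48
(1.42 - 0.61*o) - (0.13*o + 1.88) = -0.74*o - 0.46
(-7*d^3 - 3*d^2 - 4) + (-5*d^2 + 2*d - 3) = -7*d^3 - 8*d^2 + 2*d - 7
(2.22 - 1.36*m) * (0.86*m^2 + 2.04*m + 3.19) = -1.1696*m^3 - 0.8652*m^2 + 0.1904*m + 7.0818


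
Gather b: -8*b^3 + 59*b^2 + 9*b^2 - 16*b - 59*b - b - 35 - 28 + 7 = -8*b^3 + 68*b^2 - 76*b - 56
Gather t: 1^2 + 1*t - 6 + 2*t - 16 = 3*t - 21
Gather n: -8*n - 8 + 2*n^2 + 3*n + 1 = 2*n^2 - 5*n - 7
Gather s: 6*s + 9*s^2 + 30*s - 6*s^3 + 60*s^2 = -6*s^3 + 69*s^2 + 36*s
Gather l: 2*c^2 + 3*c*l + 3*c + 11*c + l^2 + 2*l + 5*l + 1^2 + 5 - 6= 2*c^2 + 14*c + l^2 + l*(3*c + 7)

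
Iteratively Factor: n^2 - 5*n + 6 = (n - 3)*(n - 2)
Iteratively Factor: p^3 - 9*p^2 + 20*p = (p - 4)*(p^2 - 5*p) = (p - 5)*(p - 4)*(p)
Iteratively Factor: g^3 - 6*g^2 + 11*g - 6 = (g - 3)*(g^2 - 3*g + 2) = (g - 3)*(g - 2)*(g - 1)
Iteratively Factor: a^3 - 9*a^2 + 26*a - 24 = (a - 4)*(a^2 - 5*a + 6) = (a - 4)*(a - 3)*(a - 2)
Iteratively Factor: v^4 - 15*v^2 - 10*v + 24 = (v + 2)*(v^3 - 2*v^2 - 11*v + 12) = (v - 4)*(v + 2)*(v^2 + 2*v - 3) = (v - 4)*(v + 2)*(v + 3)*(v - 1)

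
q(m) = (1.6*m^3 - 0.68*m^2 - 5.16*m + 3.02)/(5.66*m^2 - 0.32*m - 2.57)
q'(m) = (0.32 - 11.32*m)*(1.6*m^3 - 0.68*m^2 - 5.16*m + 3.02)/(5.66*m^2 - 0.32*m - 2.57)^2 + (4.8*m^2 - 1.36*m - 5.16)/(5.66*m^2 - 0.32*m - 2.57)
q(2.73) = 0.42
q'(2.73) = 0.36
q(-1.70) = 0.14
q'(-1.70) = 0.96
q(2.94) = 0.50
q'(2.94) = 0.35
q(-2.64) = -0.46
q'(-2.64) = 0.47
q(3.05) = 0.54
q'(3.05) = 0.35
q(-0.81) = 4.21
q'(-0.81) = 27.82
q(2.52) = 0.35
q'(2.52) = 0.37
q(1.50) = -0.09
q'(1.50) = 0.52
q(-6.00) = -1.65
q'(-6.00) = 0.31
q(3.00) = 0.52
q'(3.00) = 0.35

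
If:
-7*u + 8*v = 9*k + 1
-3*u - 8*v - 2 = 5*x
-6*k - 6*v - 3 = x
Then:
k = 65*x/321 - 29/107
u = -73*x/107 - 6/107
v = -79*x/214 - 49/214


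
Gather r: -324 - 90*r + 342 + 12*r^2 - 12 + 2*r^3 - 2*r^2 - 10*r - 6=2*r^3 + 10*r^2 - 100*r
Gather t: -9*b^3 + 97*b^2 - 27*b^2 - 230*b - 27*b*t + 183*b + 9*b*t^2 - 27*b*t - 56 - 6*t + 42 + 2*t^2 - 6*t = -9*b^3 + 70*b^2 - 47*b + t^2*(9*b + 2) + t*(-54*b - 12) - 14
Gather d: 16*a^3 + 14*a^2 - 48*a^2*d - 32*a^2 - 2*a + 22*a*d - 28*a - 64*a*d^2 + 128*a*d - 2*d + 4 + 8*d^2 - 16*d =16*a^3 - 18*a^2 - 30*a + d^2*(8 - 64*a) + d*(-48*a^2 + 150*a - 18) + 4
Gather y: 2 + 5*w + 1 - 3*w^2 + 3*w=-3*w^2 + 8*w + 3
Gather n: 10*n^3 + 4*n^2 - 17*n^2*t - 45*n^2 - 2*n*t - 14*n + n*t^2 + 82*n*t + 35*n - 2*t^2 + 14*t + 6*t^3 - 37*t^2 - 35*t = 10*n^3 + n^2*(-17*t - 41) + n*(t^2 + 80*t + 21) + 6*t^3 - 39*t^2 - 21*t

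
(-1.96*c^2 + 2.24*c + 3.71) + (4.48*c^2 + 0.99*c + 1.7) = 2.52*c^2 + 3.23*c + 5.41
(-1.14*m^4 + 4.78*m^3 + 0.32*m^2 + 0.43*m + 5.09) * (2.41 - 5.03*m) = 5.7342*m^5 - 26.7908*m^4 + 9.9102*m^3 - 1.3917*m^2 - 24.5664*m + 12.2669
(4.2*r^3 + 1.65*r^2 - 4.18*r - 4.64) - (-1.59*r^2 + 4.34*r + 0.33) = 4.2*r^3 + 3.24*r^2 - 8.52*r - 4.97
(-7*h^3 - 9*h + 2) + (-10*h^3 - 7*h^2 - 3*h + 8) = -17*h^3 - 7*h^2 - 12*h + 10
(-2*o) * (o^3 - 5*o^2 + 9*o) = -2*o^4 + 10*o^3 - 18*o^2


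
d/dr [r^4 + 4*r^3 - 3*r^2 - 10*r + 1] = 4*r^3 + 12*r^2 - 6*r - 10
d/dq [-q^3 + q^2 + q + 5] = -3*q^2 + 2*q + 1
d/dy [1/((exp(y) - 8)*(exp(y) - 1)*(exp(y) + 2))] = -((exp(y) - 8)*(exp(y) - 1) + (exp(y) - 8)*(exp(y) + 2) + (exp(y) - 1)*(exp(y) + 2))/(4*(exp(y) - 8)^2*(exp(y) + 2)^2*sinh(y/2)^2)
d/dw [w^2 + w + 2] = 2*w + 1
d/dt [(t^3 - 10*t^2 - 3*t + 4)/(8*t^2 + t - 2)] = 2*(4*t^4 + t^3 + 4*t^2 - 12*t + 1)/(64*t^4 + 16*t^3 - 31*t^2 - 4*t + 4)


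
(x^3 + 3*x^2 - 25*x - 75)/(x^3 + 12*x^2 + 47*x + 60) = (x - 5)/(x + 4)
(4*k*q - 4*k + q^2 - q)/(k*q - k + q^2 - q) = (4*k + q)/(k + q)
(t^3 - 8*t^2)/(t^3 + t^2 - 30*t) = t*(t - 8)/(t^2 + t - 30)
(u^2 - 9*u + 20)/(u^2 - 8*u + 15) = (u - 4)/(u - 3)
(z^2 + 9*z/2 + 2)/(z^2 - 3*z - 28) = (z + 1/2)/(z - 7)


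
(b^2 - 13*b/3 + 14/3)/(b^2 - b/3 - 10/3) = (3*b - 7)/(3*b + 5)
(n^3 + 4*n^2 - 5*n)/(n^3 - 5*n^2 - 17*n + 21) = n*(n + 5)/(n^2 - 4*n - 21)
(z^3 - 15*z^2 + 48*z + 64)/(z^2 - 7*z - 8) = z - 8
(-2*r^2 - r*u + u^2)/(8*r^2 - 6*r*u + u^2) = (-r - u)/(4*r - u)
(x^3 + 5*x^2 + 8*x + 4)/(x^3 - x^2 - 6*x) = (x^2 + 3*x + 2)/(x*(x - 3))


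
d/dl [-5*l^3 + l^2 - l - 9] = -15*l^2 + 2*l - 1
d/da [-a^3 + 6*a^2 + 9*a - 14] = -3*a^2 + 12*a + 9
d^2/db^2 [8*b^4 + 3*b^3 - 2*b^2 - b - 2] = 96*b^2 + 18*b - 4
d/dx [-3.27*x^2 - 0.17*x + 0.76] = -6.54*x - 0.17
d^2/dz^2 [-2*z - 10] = 0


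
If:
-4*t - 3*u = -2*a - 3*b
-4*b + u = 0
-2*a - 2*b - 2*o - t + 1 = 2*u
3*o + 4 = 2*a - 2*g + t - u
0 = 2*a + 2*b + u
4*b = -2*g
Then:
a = 44/25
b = -44/75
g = 88/75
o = 43/75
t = 11/5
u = -176/75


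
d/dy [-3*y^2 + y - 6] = 1 - 6*y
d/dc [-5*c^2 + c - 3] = 1 - 10*c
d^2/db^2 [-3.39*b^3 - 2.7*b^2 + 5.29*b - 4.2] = -20.34*b - 5.4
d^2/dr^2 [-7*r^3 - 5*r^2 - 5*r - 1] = -42*r - 10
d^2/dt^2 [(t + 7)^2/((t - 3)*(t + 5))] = 8*(3*t^3 + 48*t^2 + 231*t + 394)/(t^6 + 6*t^5 - 33*t^4 - 172*t^3 + 495*t^2 + 1350*t - 3375)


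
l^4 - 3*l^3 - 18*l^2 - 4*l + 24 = (l - 6)*(l - 1)*(l + 2)^2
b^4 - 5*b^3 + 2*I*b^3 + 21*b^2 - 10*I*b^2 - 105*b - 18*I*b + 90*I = (b - 5)*(b - 3*I)*(b - I)*(b + 6*I)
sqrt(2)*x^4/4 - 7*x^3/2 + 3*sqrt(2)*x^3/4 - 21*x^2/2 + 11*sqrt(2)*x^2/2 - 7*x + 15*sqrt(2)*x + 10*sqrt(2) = (x/2 + 1/2)*(x - 5*sqrt(2))*(x - 2*sqrt(2))*(sqrt(2)*x/2 + sqrt(2))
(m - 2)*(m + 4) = m^2 + 2*m - 8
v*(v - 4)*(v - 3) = v^3 - 7*v^2 + 12*v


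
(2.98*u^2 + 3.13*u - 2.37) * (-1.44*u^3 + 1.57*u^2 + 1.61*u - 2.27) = -4.2912*u^5 + 0.1714*u^4 + 13.1247*u^3 - 5.4462*u^2 - 10.9208*u + 5.3799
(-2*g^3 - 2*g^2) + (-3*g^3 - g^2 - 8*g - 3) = -5*g^3 - 3*g^2 - 8*g - 3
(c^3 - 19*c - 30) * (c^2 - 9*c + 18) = c^5 - 9*c^4 - c^3 + 141*c^2 - 72*c - 540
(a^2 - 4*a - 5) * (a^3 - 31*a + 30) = a^5 - 4*a^4 - 36*a^3 + 154*a^2 + 35*a - 150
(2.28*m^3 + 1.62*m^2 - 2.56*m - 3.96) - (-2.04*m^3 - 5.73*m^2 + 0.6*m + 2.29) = 4.32*m^3 + 7.35*m^2 - 3.16*m - 6.25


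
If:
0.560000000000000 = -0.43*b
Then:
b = -1.30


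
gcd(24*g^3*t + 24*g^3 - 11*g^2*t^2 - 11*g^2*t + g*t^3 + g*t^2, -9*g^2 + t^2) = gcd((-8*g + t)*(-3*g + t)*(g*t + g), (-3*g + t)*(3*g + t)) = -3*g + t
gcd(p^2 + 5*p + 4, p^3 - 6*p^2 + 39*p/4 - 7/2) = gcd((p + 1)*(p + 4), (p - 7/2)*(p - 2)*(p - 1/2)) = 1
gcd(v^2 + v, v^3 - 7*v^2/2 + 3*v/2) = v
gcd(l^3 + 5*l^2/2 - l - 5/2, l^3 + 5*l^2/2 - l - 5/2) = l^3 + 5*l^2/2 - l - 5/2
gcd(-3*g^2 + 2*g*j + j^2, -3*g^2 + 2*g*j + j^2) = 3*g^2 - 2*g*j - j^2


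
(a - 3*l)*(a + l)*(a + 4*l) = a^3 + 2*a^2*l - 11*a*l^2 - 12*l^3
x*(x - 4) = x^2 - 4*x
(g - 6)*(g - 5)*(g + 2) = g^3 - 9*g^2 + 8*g + 60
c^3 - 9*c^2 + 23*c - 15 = (c - 5)*(c - 3)*(c - 1)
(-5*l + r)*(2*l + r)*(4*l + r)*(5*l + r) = -200*l^4 - 150*l^3*r - 17*l^2*r^2 + 6*l*r^3 + r^4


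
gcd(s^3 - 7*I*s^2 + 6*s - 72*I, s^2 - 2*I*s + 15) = s + 3*I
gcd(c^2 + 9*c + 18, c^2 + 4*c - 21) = 1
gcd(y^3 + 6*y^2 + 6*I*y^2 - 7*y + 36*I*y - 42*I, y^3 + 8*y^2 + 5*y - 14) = y^2 + 6*y - 7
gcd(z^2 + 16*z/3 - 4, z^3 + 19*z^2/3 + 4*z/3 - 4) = z^2 + 16*z/3 - 4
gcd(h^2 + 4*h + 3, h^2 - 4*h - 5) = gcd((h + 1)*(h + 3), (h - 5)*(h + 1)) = h + 1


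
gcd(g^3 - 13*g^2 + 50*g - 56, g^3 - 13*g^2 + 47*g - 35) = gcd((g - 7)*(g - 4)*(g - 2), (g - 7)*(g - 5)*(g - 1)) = g - 7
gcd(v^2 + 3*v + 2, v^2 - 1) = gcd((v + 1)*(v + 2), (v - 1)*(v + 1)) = v + 1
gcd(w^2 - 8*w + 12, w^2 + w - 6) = w - 2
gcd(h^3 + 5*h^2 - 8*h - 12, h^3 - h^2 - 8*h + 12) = h - 2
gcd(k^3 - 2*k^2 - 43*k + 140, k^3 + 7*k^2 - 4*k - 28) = k + 7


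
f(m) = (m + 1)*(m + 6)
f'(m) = 2*m + 7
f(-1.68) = -2.94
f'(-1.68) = 3.64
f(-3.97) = -6.03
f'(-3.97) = -0.94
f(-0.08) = 5.45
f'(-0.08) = 6.84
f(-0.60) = 2.16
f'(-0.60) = 5.80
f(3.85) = 47.77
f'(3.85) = 14.70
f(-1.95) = -3.85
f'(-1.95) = 3.10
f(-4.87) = -4.37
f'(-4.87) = -2.74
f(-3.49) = -6.25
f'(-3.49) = 0.02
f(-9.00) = 24.00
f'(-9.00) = -11.00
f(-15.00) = 126.00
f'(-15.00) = -23.00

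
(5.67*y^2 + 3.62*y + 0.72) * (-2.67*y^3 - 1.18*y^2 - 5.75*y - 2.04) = -15.1389*y^5 - 16.356*y^4 - 38.7965*y^3 - 33.2314*y^2 - 11.5248*y - 1.4688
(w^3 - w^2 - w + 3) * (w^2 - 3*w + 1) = w^5 - 4*w^4 + 3*w^3 + 5*w^2 - 10*w + 3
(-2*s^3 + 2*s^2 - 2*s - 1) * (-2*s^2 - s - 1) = 4*s^5 - 2*s^4 + 4*s^3 + 2*s^2 + 3*s + 1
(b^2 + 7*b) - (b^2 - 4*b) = 11*b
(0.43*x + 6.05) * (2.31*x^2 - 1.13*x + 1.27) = 0.9933*x^3 + 13.4896*x^2 - 6.2904*x + 7.6835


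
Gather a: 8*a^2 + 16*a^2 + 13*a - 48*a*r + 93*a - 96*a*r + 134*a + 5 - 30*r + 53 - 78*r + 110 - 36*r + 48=24*a^2 + a*(240 - 144*r) - 144*r + 216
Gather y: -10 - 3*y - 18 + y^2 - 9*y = y^2 - 12*y - 28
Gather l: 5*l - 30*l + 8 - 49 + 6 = -25*l - 35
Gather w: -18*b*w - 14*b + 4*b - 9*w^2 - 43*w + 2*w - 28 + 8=-10*b - 9*w^2 + w*(-18*b - 41) - 20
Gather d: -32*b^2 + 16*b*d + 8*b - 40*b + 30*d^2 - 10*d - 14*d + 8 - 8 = -32*b^2 - 32*b + 30*d^2 + d*(16*b - 24)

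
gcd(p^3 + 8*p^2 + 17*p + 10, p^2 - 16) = 1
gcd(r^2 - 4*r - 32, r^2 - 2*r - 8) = 1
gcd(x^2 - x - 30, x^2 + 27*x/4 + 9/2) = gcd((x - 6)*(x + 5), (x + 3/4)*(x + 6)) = 1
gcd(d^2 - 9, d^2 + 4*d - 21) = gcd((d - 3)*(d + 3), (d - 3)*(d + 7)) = d - 3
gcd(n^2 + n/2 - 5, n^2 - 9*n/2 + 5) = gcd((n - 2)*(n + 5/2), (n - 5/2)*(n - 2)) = n - 2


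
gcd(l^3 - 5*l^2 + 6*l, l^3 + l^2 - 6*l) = l^2 - 2*l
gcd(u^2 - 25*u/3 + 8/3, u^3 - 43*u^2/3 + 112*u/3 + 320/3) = u - 8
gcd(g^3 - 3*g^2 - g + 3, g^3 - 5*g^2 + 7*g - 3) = g^2 - 4*g + 3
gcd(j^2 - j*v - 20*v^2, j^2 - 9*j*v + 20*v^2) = -j + 5*v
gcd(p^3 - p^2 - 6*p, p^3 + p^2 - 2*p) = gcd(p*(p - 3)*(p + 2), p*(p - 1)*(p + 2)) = p^2 + 2*p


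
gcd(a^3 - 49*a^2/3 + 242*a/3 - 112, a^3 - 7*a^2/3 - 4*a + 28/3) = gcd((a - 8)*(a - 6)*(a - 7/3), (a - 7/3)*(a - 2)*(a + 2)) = a - 7/3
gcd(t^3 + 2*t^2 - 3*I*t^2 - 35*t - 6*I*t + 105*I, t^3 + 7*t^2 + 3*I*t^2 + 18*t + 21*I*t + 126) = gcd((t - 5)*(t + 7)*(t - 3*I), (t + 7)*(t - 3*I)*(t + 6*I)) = t^2 + t*(7 - 3*I) - 21*I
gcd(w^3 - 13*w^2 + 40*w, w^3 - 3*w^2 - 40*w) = w^2 - 8*w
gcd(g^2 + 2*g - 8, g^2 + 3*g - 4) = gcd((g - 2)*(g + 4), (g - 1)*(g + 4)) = g + 4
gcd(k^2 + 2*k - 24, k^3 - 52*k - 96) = k + 6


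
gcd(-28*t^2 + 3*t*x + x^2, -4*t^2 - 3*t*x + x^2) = -4*t + x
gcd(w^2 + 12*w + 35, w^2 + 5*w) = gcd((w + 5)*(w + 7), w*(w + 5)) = w + 5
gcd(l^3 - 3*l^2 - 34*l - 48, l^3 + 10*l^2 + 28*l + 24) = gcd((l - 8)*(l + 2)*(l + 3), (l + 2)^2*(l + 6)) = l + 2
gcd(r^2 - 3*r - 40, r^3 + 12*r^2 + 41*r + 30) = r + 5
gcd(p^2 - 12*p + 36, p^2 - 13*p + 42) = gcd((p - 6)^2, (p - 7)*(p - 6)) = p - 6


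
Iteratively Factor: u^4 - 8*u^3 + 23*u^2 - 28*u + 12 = (u - 2)*(u^3 - 6*u^2 + 11*u - 6) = (u - 3)*(u - 2)*(u^2 - 3*u + 2) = (u - 3)*(u - 2)*(u - 1)*(u - 2)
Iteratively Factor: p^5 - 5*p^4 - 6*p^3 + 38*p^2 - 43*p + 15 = (p - 1)*(p^4 - 4*p^3 - 10*p^2 + 28*p - 15) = (p - 1)^2*(p^3 - 3*p^2 - 13*p + 15) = (p - 5)*(p - 1)^2*(p^2 + 2*p - 3) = (p - 5)*(p - 1)^2*(p + 3)*(p - 1)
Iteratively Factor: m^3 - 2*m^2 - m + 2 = (m - 1)*(m^2 - m - 2) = (m - 1)*(m + 1)*(m - 2)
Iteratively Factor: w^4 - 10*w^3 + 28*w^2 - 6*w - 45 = (w - 5)*(w^3 - 5*w^2 + 3*w + 9) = (w - 5)*(w - 3)*(w^2 - 2*w - 3) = (w - 5)*(w - 3)^2*(w + 1)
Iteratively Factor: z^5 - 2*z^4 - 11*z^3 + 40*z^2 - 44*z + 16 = (z - 1)*(z^4 - z^3 - 12*z^2 + 28*z - 16) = (z - 2)*(z - 1)*(z^3 + z^2 - 10*z + 8) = (z - 2)*(z - 1)^2*(z^2 + 2*z - 8) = (z - 2)*(z - 1)^2*(z + 4)*(z - 2)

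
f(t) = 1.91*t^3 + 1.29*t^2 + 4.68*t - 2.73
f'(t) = 5.73*t^2 + 2.58*t + 4.68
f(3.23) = 90.21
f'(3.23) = 72.79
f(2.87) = 66.48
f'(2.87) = 59.28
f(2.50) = 46.88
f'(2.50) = 46.94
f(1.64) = 16.84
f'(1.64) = 24.32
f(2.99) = 73.85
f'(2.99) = 63.62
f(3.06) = 78.40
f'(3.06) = 66.23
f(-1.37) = -11.63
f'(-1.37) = 11.90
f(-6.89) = -598.46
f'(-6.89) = 258.92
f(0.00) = -2.73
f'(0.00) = 4.68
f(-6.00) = -396.93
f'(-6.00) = 195.48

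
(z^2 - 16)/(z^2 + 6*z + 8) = (z - 4)/(z + 2)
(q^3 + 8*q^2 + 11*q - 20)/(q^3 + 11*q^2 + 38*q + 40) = (q - 1)/(q + 2)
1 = 1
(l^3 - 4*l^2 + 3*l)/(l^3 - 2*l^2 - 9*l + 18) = l*(l - 1)/(l^2 + l - 6)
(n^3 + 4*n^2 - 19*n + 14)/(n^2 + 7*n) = n - 3 + 2/n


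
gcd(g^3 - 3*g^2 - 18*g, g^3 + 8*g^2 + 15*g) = g^2 + 3*g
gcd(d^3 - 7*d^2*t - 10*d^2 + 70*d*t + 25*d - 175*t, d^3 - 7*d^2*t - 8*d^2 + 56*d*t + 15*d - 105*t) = -d^2 + 7*d*t + 5*d - 35*t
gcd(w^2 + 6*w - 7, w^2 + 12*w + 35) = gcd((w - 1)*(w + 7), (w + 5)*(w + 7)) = w + 7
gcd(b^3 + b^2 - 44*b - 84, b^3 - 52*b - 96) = b^2 + 8*b + 12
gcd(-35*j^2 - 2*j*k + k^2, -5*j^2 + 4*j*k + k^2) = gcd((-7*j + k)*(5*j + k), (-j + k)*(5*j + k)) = 5*j + k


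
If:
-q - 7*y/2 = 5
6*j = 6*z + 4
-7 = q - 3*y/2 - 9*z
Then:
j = z + 2/3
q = 63*z/10 - 32/5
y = 2/5 - 9*z/5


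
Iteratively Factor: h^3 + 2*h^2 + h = (h + 1)*(h^2 + h) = (h + 1)^2*(h)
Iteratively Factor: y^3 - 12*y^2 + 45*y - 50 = (y - 5)*(y^2 - 7*y + 10) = (y - 5)^2*(y - 2)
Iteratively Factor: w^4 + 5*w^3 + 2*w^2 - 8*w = (w - 1)*(w^3 + 6*w^2 + 8*w) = (w - 1)*(w + 4)*(w^2 + 2*w) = w*(w - 1)*(w + 4)*(w + 2)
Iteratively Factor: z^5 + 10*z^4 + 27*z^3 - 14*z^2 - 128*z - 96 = (z + 4)*(z^4 + 6*z^3 + 3*z^2 - 26*z - 24) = (z - 2)*(z + 4)*(z^3 + 8*z^2 + 19*z + 12) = (z - 2)*(z + 3)*(z + 4)*(z^2 + 5*z + 4) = (z - 2)*(z + 3)*(z + 4)^2*(z + 1)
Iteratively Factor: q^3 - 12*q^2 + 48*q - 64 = (q - 4)*(q^2 - 8*q + 16) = (q - 4)^2*(q - 4)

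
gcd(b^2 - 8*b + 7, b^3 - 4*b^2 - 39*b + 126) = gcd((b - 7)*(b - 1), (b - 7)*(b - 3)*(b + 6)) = b - 7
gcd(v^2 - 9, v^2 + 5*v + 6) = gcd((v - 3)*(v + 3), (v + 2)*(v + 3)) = v + 3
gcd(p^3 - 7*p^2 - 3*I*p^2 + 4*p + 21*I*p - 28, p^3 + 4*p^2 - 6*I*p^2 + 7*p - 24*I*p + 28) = p + I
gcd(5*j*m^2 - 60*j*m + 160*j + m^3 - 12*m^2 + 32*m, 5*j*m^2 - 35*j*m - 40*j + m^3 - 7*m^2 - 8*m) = 5*j*m - 40*j + m^2 - 8*m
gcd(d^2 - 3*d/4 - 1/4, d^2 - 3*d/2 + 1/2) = d - 1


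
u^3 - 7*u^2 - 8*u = u*(u - 8)*(u + 1)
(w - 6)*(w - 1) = w^2 - 7*w + 6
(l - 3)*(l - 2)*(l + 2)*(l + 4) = l^4 + l^3 - 16*l^2 - 4*l + 48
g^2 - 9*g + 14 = (g - 7)*(g - 2)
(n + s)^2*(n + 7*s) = n^3 + 9*n^2*s + 15*n*s^2 + 7*s^3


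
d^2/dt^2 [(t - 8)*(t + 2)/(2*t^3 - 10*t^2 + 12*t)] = (t^6 - 18*t^5 - 24*t^4 + 556*t^3 - 1488*t^2 + 1440*t - 576)/(t^3*(t^6 - 15*t^5 + 93*t^4 - 305*t^3 + 558*t^2 - 540*t + 216))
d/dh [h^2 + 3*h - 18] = 2*h + 3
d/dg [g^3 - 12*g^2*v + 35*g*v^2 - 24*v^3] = 3*g^2 - 24*g*v + 35*v^2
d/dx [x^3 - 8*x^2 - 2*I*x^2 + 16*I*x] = 3*x^2 - 16*x - 4*I*x + 16*I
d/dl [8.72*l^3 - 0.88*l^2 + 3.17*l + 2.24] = 26.16*l^2 - 1.76*l + 3.17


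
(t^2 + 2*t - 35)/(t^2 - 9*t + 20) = (t + 7)/(t - 4)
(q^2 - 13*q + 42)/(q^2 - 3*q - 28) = (q - 6)/(q + 4)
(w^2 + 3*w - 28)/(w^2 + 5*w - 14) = (w - 4)/(w - 2)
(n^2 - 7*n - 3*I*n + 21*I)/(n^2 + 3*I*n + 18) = (n - 7)/(n + 6*I)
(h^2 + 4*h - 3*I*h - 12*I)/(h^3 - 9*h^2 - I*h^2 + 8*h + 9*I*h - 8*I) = (h^2 + h*(4 - 3*I) - 12*I)/(h^3 - h^2*(9 + I) + h*(8 + 9*I) - 8*I)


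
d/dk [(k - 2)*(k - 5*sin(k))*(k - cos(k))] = (2 - k)*(k - cos(k))*(5*cos(k) - 1) + (k - 2)*(k - 5*sin(k))*(sin(k) + 1) + (k - 5*sin(k))*(k - cos(k))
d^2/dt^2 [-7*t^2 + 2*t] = -14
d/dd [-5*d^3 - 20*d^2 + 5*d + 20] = -15*d^2 - 40*d + 5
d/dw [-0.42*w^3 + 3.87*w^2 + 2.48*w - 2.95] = -1.26*w^2 + 7.74*w + 2.48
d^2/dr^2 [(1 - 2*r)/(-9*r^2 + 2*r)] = 2*(162*r^3 - 243*r^2 + 54*r - 4)/(r^3*(729*r^3 - 486*r^2 + 108*r - 8))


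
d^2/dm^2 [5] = 0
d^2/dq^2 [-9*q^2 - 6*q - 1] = -18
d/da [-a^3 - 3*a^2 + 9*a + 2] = -3*a^2 - 6*a + 9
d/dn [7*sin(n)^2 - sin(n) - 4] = (14*sin(n) - 1)*cos(n)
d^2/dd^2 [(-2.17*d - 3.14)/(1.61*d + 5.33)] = 20.964454/(1.61*d + 5.33)^3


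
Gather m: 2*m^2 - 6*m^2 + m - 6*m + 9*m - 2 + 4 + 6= -4*m^2 + 4*m + 8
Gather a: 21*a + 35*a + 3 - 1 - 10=56*a - 8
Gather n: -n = -n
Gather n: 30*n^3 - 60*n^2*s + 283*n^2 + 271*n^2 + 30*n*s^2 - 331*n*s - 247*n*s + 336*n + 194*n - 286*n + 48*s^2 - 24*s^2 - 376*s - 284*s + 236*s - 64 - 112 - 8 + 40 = 30*n^3 + n^2*(554 - 60*s) + n*(30*s^2 - 578*s + 244) + 24*s^2 - 424*s - 144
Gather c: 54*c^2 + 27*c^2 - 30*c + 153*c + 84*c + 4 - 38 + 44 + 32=81*c^2 + 207*c + 42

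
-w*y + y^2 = y*(-w + y)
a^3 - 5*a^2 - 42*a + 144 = (a - 8)*(a - 3)*(a + 6)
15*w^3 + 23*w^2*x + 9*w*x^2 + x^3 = (w + x)*(3*w + x)*(5*w + x)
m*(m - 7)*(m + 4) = m^3 - 3*m^2 - 28*m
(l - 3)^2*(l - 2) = l^3 - 8*l^2 + 21*l - 18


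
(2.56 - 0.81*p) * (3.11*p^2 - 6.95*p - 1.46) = -2.5191*p^3 + 13.5911*p^2 - 16.6094*p - 3.7376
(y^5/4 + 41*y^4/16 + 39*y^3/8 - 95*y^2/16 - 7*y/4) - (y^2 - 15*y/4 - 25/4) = y^5/4 + 41*y^4/16 + 39*y^3/8 - 111*y^2/16 + 2*y + 25/4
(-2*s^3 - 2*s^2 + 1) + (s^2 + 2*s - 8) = -2*s^3 - s^2 + 2*s - 7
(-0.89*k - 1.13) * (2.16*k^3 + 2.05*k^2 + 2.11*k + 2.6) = -1.9224*k^4 - 4.2653*k^3 - 4.1944*k^2 - 4.6983*k - 2.938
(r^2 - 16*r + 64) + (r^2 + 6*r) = 2*r^2 - 10*r + 64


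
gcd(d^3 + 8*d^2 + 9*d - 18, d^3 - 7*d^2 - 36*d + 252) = d + 6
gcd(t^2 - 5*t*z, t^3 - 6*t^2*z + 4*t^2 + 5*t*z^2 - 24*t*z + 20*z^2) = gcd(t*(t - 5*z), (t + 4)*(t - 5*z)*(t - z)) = -t + 5*z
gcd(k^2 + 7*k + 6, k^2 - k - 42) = k + 6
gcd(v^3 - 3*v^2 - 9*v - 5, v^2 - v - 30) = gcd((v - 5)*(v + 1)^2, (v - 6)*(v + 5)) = 1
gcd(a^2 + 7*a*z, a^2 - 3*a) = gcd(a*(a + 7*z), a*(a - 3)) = a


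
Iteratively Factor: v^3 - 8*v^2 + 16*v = (v)*(v^2 - 8*v + 16) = v*(v - 4)*(v - 4)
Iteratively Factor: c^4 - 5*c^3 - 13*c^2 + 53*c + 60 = (c + 3)*(c^3 - 8*c^2 + 11*c + 20) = (c - 5)*(c + 3)*(c^2 - 3*c - 4) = (c - 5)*(c - 4)*(c + 3)*(c + 1)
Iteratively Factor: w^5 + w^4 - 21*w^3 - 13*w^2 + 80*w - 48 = (w + 3)*(w^4 - 2*w^3 - 15*w^2 + 32*w - 16) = (w - 4)*(w + 3)*(w^3 + 2*w^2 - 7*w + 4) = (w - 4)*(w - 1)*(w + 3)*(w^2 + 3*w - 4) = (w - 4)*(w - 1)^2*(w + 3)*(w + 4)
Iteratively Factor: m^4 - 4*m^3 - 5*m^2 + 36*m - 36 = (m - 2)*(m^3 - 2*m^2 - 9*m + 18) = (m - 3)*(m - 2)*(m^2 + m - 6) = (m - 3)*(m - 2)*(m + 3)*(m - 2)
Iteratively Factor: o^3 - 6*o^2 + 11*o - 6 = (o - 2)*(o^2 - 4*o + 3) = (o - 2)*(o - 1)*(o - 3)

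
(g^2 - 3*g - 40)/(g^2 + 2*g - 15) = (g - 8)/(g - 3)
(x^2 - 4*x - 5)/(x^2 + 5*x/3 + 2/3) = 3*(x - 5)/(3*x + 2)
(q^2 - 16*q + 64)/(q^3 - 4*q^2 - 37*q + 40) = (q - 8)/(q^2 + 4*q - 5)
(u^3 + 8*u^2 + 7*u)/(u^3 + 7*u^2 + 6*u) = (u + 7)/(u + 6)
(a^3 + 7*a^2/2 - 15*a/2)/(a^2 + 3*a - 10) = a*(2*a - 3)/(2*(a - 2))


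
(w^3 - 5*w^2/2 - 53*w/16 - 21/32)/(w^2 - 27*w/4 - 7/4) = (8*w^2 - 22*w - 21)/(8*(w - 7))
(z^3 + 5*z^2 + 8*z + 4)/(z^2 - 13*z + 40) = (z^3 + 5*z^2 + 8*z + 4)/(z^2 - 13*z + 40)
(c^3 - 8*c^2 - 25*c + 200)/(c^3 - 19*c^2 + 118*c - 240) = (c + 5)/(c - 6)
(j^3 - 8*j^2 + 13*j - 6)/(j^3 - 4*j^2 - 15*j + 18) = (j - 1)/(j + 3)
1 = 1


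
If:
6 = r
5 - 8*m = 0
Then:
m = 5/8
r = 6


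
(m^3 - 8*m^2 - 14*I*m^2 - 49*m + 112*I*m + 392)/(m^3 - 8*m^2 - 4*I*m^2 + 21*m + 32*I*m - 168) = (m - 7*I)/(m + 3*I)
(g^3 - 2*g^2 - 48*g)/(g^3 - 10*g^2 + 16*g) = (g + 6)/(g - 2)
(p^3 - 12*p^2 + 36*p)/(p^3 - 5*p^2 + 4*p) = (p^2 - 12*p + 36)/(p^2 - 5*p + 4)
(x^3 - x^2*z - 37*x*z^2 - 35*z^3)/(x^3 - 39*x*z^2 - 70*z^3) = (x + z)/(x + 2*z)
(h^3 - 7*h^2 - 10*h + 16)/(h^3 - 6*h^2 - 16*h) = (h - 1)/h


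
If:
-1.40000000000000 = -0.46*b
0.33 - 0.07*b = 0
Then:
No Solution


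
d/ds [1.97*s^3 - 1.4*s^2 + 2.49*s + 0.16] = 5.91*s^2 - 2.8*s + 2.49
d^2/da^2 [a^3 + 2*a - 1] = 6*a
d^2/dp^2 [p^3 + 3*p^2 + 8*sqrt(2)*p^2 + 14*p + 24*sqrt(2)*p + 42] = 6*p + 6 + 16*sqrt(2)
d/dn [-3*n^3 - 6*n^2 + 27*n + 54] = -9*n^2 - 12*n + 27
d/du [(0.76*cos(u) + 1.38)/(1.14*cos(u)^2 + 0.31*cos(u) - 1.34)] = (0.8664*cos(u)^2 + 3.1464*cos(u) + 1.4462)*sin(u)/(1.2996*cos(u)^4 + 0.7068*cos(u)^3 - 2.9591*cos(u)^2 - 0.8308*cos(u) + 1.7956)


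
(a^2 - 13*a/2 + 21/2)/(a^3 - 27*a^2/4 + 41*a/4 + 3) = 2*(2*a - 7)/(4*a^2 - 15*a - 4)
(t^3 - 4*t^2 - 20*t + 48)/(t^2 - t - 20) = (t^2 - 8*t + 12)/(t - 5)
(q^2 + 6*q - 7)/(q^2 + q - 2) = (q + 7)/(q + 2)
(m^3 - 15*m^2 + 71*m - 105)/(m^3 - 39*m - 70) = (m^2 - 8*m + 15)/(m^2 + 7*m + 10)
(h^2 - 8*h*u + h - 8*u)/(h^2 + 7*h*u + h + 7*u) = (h - 8*u)/(h + 7*u)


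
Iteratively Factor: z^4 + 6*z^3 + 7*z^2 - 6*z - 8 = (z + 1)*(z^3 + 5*z^2 + 2*z - 8) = (z + 1)*(z + 2)*(z^2 + 3*z - 4) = (z - 1)*(z + 1)*(z + 2)*(z + 4)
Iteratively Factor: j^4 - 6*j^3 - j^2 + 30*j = (j + 2)*(j^3 - 8*j^2 + 15*j) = j*(j + 2)*(j^2 - 8*j + 15) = j*(j - 5)*(j + 2)*(j - 3)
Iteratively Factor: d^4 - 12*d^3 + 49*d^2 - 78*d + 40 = (d - 5)*(d^3 - 7*d^2 + 14*d - 8) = (d - 5)*(d - 2)*(d^2 - 5*d + 4) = (d - 5)*(d - 2)*(d - 1)*(d - 4)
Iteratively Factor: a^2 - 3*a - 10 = (a + 2)*(a - 5)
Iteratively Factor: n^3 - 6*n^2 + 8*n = (n - 4)*(n^2 - 2*n) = (n - 4)*(n - 2)*(n)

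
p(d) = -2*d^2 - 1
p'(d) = -4*d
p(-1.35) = -4.64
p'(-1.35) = 5.40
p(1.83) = -7.70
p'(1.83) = -7.32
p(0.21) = -1.09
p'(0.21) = -0.84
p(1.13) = -3.55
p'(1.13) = -4.52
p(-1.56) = -5.87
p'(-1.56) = 6.24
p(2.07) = -9.57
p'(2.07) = -8.28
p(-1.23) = -4.03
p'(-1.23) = 4.92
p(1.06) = -3.25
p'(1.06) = -4.24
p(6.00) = -73.00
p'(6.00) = -24.00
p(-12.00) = -289.00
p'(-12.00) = 48.00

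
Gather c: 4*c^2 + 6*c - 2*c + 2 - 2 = 4*c^2 + 4*c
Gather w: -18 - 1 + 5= -14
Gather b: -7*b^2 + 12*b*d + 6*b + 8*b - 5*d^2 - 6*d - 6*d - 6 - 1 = -7*b^2 + b*(12*d + 14) - 5*d^2 - 12*d - 7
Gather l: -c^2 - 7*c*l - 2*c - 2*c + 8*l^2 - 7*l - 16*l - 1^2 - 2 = -c^2 - 4*c + 8*l^2 + l*(-7*c - 23) - 3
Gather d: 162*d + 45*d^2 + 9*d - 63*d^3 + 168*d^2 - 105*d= -63*d^3 + 213*d^2 + 66*d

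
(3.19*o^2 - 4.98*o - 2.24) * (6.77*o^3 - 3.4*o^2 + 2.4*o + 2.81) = 21.5963*o^5 - 44.5606*o^4 + 9.4232*o^3 + 4.6279*o^2 - 19.3698*o - 6.2944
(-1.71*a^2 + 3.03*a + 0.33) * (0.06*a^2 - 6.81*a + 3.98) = -0.1026*a^4 + 11.8269*a^3 - 27.4203*a^2 + 9.8121*a + 1.3134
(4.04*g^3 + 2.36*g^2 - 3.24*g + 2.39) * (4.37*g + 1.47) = 17.6548*g^4 + 16.252*g^3 - 10.6896*g^2 + 5.6815*g + 3.5133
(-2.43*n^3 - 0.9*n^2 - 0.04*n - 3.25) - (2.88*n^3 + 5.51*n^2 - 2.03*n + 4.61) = -5.31*n^3 - 6.41*n^2 + 1.99*n - 7.86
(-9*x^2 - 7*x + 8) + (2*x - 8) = -9*x^2 - 5*x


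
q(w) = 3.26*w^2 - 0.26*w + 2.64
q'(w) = 6.52*w - 0.26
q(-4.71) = 76.18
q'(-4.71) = -30.97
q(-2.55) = 24.50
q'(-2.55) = -16.89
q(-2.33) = 20.94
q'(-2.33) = -15.45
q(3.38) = 39.00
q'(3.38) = 21.78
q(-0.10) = 2.70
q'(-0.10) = -0.91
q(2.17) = 17.43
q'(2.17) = 13.89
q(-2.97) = 32.17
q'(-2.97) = -19.62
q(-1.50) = 10.36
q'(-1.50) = -10.04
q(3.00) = 31.20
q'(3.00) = 19.30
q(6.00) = 118.44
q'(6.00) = 38.86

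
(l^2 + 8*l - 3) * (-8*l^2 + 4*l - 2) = -8*l^4 - 60*l^3 + 54*l^2 - 28*l + 6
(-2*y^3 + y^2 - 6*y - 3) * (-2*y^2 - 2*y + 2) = 4*y^5 + 2*y^4 + 6*y^3 + 20*y^2 - 6*y - 6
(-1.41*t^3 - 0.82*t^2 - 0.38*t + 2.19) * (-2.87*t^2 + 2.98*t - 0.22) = 4.0467*t^5 - 1.8484*t^4 - 1.0428*t^3 - 7.2373*t^2 + 6.6098*t - 0.4818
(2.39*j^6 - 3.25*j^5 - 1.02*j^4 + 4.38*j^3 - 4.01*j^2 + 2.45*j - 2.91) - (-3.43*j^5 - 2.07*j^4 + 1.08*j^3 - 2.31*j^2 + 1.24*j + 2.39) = 2.39*j^6 + 0.18*j^5 + 1.05*j^4 + 3.3*j^3 - 1.7*j^2 + 1.21*j - 5.3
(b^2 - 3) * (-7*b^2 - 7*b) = -7*b^4 - 7*b^3 + 21*b^2 + 21*b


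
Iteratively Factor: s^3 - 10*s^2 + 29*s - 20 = (s - 1)*(s^2 - 9*s + 20) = (s - 4)*(s - 1)*(s - 5)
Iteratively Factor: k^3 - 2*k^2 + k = (k)*(k^2 - 2*k + 1) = k*(k - 1)*(k - 1)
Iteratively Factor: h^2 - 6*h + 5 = (h - 5)*(h - 1)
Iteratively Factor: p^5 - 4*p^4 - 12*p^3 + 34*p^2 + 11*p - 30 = (p + 3)*(p^4 - 7*p^3 + 9*p^2 + 7*p - 10) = (p + 1)*(p + 3)*(p^3 - 8*p^2 + 17*p - 10) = (p - 1)*(p + 1)*(p + 3)*(p^2 - 7*p + 10) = (p - 2)*(p - 1)*(p + 1)*(p + 3)*(p - 5)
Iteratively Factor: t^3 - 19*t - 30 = (t + 3)*(t^2 - 3*t - 10) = (t + 2)*(t + 3)*(t - 5)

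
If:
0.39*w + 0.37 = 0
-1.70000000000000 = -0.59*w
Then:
No Solution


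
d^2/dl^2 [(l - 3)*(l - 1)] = 2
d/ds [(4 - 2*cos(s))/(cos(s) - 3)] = -2*sin(s)/(cos(s) - 3)^2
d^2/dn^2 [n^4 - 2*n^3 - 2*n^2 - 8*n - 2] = 12*n^2 - 12*n - 4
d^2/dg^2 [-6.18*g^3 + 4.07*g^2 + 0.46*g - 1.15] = 8.14 - 37.08*g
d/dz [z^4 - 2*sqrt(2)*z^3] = z^2*(4*z - 6*sqrt(2))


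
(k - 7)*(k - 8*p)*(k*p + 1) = k^3*p - 8*k^2*p^2 - 7*k^2*p + k^2 + 56*k*p^2 - 8*k*p - 7*k + 56*p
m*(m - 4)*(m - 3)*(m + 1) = m^4 - 6*m^3 + 5*m^2 + 12*m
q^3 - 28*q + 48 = (q - 4)*(q - 2)*(q + 6)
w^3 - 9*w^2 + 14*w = w*(w - 7)*(w - 2)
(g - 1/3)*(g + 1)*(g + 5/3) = g^3 + 7*g^2/3 + 7*g/9 - 5/9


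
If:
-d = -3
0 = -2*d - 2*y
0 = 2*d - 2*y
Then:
No Solution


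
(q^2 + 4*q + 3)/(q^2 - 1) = (q + 3)/(q - 1)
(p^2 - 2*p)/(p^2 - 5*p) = (p - 2)/(p - 5)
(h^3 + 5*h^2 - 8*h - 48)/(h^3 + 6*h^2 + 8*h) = (h^2 + h - 12)/(h*(h + 2))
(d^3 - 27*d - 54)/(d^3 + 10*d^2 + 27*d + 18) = (d^2 - 3*d - 18)/(d^2 + 7*d + 6)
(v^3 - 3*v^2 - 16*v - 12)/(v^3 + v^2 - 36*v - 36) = (v + 2)/(v + 6)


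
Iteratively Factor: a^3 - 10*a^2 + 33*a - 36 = (a - 3)*(a^2 - 7*a + 12) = (a - 4)*(a - 3)*(a - 3)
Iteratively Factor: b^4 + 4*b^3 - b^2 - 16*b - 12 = (b + 2)*(b^3 + 2*b^2 - 5*b - 6) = (b - 2)*(b + 2)*(b^2 + 4*b + 3) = (b - 2)*(b + 2)*(b + 3)*(b + 1)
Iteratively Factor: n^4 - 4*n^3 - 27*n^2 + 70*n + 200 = (n - 5)*(n^3 + n^2 - 22*n - 40) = (n - 5)^2*(n^2 + 6*n + 8) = (n - 5)^2*(n + 4)*(n + 2)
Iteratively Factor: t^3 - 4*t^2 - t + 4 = (t + 1)*(t^2 - 5*t + 4) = (t - 1)*(t + 1)*(t - 4)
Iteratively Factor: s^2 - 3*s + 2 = (s - 1)*(s - 2)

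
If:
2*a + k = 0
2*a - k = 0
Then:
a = 0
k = 0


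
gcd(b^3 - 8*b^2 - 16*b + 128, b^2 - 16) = b^2 - 16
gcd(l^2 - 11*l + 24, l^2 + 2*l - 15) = l - 3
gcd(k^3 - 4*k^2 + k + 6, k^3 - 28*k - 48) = 1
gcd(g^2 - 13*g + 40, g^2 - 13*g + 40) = g^2 - 13*g + 40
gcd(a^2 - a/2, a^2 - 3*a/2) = a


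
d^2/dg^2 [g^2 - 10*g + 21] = 2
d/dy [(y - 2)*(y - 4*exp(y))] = y - (y - 2)*(4*exp(y) - 1) - 4*exp(y)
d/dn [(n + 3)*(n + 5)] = 2*n + 8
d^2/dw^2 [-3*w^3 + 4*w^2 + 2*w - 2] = 8 - 18*w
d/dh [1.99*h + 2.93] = 1.99000000000000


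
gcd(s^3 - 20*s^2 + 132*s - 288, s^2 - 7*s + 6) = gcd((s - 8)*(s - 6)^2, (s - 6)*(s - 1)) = s - 6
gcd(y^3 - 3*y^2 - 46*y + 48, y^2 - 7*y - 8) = y - 8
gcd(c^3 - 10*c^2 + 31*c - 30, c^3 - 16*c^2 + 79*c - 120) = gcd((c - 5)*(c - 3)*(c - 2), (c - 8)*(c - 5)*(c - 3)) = c^2 - 8*c + 15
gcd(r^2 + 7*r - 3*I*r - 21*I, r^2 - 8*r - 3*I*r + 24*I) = r - 3*I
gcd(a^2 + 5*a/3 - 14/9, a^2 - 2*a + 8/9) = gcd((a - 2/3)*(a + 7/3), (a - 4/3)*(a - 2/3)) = a - 2/3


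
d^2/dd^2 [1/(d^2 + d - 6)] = 2*(-d^2 - d + (2*d + 1)^2 + 6)/(d^2 + d - 6)^3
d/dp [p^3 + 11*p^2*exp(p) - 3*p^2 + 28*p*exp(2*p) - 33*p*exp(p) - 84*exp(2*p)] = 11*p^2*exp(p) + 3*p^2 + 56*p*exp(2*p) - 11*p*exp(p) - 6*p - 140*exp(2*p) - 33*exp(p)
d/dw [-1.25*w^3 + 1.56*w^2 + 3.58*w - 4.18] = -3.75*w^2 + 3.12*w + 3.58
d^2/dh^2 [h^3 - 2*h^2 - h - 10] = 6*h - 4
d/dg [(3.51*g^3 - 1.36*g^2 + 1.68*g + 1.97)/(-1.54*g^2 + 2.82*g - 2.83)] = (-5.4054*g^4 + 19.7964*g^3 - 31.0479*g^2 + 13.7652*g - 10.3098)/(2.3716*g^4 - 8.6856*g^3 + 16.6688*g^2 - 15.9612*g + 8.0089)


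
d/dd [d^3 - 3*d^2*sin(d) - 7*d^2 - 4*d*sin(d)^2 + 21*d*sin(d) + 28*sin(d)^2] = -3*d^2*cos(d) + 3*d^2 - 6*d*sin(d) - 4*d*sin(2*d) + 21*d*cos(d) - 14*d - 4*sin(d)^2 + 21*sin(d) + 28*sin(2*d)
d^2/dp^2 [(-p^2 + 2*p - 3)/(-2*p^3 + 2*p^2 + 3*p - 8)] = 2*(4*p^6 - 24*p^5 + 114*p^4 - 234*p^3 + 222*p^2 - 186*p + 91)/(8*p^9 - 24*p^8 - 12*p^7 + 160*p^6 - 174*p^5 - 246*p^4 + 645*p^3 - 168*p^2 - 576*p + 512)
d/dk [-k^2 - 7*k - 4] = -2*k - 7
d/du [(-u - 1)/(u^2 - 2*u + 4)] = (-u^2 + 2*u + 2*(u - 1)*(u + 1) - 4)/(u^2 - 2*u + 4)^2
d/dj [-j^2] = -2*j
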